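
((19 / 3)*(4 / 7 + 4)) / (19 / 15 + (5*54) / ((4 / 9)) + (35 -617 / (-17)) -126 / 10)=20672 / 476567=0.04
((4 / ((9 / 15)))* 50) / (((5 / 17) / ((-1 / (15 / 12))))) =-2720 / 3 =-906.67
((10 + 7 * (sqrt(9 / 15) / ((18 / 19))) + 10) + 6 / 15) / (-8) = -51 / 20-133 * sqrt(15) / 720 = -3.27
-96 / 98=-48 / 49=-0.98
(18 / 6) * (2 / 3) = 2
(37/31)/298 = 37/9238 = 0.00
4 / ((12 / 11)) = 11 / 3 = 3.67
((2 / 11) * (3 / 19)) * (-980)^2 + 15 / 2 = 11527935 / 418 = 27578.79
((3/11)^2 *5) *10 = 450/121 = 3.72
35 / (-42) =-5 / 6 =-0.83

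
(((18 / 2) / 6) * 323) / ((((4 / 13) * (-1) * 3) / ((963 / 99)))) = -449293 / 88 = -5105.60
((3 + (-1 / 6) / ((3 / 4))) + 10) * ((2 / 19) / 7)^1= 230 / 1197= 0.19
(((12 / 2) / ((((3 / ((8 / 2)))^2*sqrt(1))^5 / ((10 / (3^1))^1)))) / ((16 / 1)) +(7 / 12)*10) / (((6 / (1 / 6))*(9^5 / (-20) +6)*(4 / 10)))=-0.00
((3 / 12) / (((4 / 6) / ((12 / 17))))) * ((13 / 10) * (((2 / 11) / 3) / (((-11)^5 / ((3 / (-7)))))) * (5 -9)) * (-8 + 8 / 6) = 312 / 210815759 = 0.00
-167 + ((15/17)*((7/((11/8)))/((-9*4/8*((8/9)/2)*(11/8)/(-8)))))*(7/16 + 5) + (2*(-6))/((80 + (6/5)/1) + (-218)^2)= -7829449459/81603247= -95.95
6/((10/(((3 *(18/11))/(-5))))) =-162/275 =-0.59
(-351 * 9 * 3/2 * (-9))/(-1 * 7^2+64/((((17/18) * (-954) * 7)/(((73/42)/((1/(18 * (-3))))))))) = -3765600657/4242506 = -887.59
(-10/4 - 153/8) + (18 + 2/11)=-303/88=-3.44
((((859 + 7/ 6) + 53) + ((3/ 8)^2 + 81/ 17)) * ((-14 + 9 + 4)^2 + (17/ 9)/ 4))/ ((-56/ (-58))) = 4605754219/ 3290112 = 1399.88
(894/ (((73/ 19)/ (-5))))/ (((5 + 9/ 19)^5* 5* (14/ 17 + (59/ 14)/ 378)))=-472974682578237/ 8336571082338304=-0.06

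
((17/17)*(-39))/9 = -13/3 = -4.33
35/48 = 0.73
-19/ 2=-9.50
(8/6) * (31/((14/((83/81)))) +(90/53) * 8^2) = 13336418/90153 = 147.93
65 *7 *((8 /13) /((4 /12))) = 840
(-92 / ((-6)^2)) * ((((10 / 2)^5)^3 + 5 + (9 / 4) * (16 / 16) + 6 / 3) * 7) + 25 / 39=-28388129348849 / 52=-545925564400.94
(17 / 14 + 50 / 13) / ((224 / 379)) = 349059 / 40768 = 8.56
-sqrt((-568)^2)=-568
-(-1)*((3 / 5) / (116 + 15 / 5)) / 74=3 / 44030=0.00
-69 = -69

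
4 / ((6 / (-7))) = -14 / 3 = -4.67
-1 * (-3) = 3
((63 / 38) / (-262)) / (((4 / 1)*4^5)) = -63 / 40779776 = -0.00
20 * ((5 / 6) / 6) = 25 / 9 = 2.78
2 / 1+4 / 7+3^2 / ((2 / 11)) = 729 / 14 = 52.07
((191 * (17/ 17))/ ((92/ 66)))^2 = 39727809/ 2116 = 18774.96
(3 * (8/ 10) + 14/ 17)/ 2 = 137/ 85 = 1.61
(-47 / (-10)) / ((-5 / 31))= -1457 / 50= -29.14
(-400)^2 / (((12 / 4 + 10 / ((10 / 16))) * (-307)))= -160000 / 5833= -27.43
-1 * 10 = -10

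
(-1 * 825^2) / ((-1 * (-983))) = -692.40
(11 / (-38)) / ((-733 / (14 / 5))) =77 / 69635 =0.00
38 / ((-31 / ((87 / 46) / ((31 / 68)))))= -5.09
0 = 0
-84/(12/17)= -119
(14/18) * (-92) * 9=-644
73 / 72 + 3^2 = 721 / 72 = 10.01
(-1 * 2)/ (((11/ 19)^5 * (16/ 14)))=-17332693/ 644204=-26.91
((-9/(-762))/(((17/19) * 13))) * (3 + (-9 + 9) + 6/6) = 114/28067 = 0.00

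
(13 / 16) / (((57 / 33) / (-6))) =-429 / 152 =-2.82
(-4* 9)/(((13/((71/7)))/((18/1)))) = -46008/91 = -505.58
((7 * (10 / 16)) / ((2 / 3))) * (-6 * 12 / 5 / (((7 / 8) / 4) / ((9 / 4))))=-972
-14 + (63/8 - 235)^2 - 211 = 3287089/64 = 51360.77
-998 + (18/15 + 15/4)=-19861/20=-993.05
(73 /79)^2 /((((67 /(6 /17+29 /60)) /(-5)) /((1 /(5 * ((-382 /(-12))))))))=-4545637 /13577233090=-0.00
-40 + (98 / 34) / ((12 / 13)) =-7523 / 204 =-36.88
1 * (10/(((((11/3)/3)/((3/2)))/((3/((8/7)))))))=2835/88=32.22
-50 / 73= -0.68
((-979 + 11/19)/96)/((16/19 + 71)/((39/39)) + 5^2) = -1859/17664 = -0.11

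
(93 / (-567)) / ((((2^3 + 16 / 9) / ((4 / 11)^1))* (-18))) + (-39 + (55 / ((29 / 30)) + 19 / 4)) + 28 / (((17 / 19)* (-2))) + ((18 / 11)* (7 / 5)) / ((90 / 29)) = 4362079607 / 563720850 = 7.74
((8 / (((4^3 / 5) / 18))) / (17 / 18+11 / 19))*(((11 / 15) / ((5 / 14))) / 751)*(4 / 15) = 52668 / 9781775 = 0.01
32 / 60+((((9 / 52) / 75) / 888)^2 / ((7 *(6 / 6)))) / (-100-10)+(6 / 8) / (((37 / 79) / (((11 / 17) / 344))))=134104726635877807 / 250034238854400000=0.54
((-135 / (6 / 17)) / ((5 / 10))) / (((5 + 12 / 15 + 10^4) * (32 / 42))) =-11475 / 114352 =-0.10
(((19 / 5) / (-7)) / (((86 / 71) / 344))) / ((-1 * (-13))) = -5396 / 455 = -11.86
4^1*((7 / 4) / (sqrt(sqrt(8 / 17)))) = 7*34^(1 / 4) / 2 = 8.45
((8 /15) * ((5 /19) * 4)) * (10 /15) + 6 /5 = 1346 /855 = 1.57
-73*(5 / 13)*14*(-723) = 3694530 / 13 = 284194.62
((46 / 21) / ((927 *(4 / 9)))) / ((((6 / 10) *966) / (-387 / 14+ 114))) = 2015 / 2543688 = 0.00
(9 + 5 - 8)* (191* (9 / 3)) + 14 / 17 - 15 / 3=58375 / 17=3433.82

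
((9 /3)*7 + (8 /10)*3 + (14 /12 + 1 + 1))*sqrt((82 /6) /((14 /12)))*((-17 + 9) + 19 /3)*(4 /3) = -1594*sqrt(574) /189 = -202.06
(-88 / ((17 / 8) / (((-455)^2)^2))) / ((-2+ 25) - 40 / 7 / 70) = -1478476159160000 / 19091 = -77443620510.19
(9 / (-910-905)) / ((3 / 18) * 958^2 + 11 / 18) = -54 / 1665748315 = -0.00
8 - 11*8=-80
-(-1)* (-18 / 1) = -18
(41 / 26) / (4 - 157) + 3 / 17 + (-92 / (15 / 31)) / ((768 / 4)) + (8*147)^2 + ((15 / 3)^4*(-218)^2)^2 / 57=5199326061402354417 / 335920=15477869913676.93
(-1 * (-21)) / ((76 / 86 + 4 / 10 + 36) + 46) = 645 / 2558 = 0.25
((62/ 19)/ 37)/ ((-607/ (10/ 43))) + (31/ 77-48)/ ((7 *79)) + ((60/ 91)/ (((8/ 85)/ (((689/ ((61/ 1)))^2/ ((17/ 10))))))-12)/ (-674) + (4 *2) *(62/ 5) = 963606351559979757967/ 9797559261810969110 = 98.35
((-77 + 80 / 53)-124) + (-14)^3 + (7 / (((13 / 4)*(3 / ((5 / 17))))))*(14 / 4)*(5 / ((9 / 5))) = -2941.44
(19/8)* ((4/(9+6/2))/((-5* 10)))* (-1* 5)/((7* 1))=19/1680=0.01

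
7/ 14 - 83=-165/ 2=-82.50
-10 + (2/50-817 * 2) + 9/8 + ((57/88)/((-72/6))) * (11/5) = -1314363/800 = -1642.95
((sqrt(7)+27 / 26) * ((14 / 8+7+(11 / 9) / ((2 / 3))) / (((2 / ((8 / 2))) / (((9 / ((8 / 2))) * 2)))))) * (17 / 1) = 174879 / 104+6477 * sqrt(7) / 4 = 5965.66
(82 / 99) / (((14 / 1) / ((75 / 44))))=1025 / 10164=0.10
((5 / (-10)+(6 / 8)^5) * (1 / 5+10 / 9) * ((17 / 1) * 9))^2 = 72795817249 / 26214400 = 2776.94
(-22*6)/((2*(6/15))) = -165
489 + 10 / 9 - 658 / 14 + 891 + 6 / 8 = 48055 / 36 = 1334.86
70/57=1.23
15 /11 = 1.36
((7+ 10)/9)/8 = 17/72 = 0.24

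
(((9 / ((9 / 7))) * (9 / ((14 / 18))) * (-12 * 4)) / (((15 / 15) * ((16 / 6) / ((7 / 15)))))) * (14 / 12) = -3969 / 5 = -793.80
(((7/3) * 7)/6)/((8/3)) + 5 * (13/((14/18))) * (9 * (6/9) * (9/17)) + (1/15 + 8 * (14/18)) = 23371097/85680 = 272.77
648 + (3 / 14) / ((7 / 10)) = 31767 / 49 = 648.31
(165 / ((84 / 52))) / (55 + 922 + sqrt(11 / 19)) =0.10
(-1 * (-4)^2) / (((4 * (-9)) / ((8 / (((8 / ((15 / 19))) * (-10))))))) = -2 / 57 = -0.04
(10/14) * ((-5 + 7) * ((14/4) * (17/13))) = 85/13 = 6.54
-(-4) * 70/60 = 14/3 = 4.67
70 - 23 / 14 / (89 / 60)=42920 / 623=68.89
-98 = -98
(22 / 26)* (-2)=-22 / 13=-1.69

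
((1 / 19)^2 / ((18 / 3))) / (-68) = -1 / 147288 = -0.00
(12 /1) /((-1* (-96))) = 0.12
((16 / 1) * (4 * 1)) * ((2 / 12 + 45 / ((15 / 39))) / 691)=22496 / 2073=10.85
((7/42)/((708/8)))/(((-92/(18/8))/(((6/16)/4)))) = -3/694784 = -0.00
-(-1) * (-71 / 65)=-71 / 65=-1.09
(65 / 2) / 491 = 65 / 982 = 0.07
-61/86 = -0.71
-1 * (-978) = 978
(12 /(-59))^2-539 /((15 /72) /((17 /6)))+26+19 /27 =-3432243079 /469935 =-7303.65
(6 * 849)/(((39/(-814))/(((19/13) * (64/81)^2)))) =-35855384576/369603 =-97010.53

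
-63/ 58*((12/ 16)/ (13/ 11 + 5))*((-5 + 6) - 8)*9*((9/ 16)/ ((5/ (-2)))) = -1178793/ 631040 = -1.87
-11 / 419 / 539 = -1 / 20531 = -0.00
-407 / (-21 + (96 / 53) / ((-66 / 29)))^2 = -0.86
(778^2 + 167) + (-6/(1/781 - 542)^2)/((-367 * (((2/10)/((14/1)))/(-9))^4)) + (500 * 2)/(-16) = 80774260788893994559/131520862665134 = 614155.50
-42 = -42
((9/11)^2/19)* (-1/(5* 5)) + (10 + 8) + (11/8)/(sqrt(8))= 18.48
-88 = -88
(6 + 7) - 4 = 9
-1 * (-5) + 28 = 33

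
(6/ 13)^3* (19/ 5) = 4104/ 10985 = 0.37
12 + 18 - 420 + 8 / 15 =-5842 / 15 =-389.47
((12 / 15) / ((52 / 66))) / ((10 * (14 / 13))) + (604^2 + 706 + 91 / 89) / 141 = 11386456267 / 4392150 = 2592.46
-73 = -73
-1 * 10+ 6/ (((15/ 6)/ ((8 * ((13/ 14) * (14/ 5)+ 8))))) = 4838/ 25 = 193.52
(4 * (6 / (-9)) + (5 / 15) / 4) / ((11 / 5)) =-155 / 132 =-1.17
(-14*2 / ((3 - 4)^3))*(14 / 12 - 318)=-26614 / 3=-8871.33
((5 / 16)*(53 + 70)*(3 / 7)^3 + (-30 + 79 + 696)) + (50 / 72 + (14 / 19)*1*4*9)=727528483 / 938448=775.25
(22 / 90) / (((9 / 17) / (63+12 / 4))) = 4114 / 135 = 30.47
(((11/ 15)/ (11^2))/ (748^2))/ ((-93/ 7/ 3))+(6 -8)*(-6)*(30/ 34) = 30302078393/ 2861862960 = 10.59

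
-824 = -824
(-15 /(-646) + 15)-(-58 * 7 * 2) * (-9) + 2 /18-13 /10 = -7294.17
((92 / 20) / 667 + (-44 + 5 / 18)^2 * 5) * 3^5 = 1347128547 / 580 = 2322635.43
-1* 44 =-44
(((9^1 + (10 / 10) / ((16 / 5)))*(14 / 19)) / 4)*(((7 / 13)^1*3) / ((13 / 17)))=3.62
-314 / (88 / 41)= -6437 / 44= -146.30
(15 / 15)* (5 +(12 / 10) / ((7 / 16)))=271 / 35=7.74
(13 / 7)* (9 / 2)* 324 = 18954 / 7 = 2707.71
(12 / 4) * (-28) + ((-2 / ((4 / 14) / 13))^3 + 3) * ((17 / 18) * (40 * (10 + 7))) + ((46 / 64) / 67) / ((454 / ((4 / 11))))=-11659064087151857 / 24091056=-483958199.56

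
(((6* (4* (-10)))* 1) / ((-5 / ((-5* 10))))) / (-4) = 600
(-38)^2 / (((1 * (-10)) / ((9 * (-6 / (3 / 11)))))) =142956 / 5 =28591.20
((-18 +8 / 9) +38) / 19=1.10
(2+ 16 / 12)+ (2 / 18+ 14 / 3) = 73 / 9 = 8.11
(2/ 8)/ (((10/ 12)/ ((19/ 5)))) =57/ 50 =1.14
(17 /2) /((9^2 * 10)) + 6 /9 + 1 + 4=5.68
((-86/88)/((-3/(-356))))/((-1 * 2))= 3827/66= 57.98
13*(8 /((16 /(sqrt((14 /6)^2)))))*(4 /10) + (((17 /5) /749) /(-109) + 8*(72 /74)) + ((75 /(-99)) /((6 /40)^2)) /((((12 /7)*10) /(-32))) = 206437957312 /2691458847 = 76.70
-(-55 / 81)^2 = -3025 / 6561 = -0.46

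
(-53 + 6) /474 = -47 /474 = -0.10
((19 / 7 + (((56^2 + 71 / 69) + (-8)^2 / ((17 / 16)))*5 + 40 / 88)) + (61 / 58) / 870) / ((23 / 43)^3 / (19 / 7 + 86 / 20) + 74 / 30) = 948279230045569518779 / 147583015271011012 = 6425.40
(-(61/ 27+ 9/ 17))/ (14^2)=-320/ 22491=-0.01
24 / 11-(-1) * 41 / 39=1387 / 429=3.23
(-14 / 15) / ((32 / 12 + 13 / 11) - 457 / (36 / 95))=1848 / 2380205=0.00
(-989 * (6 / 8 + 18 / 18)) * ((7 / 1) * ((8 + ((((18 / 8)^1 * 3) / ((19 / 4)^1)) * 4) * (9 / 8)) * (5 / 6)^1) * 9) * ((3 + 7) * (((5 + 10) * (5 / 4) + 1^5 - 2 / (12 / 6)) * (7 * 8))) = -1043759075625 / 76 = -13733672047.70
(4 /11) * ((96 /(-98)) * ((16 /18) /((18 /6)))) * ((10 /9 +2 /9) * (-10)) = 20480 /14553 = 1.41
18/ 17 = 1.06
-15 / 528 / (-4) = 5 / 704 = 0.01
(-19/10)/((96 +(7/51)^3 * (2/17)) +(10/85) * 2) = -42846273/2170177220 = -0.02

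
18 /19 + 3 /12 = 91 /76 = 1.20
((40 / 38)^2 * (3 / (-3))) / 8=-50 / 361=-0.14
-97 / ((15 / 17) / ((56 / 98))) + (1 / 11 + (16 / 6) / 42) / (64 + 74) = -30037649 / 478170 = -62.82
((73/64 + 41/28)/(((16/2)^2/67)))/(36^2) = 0.00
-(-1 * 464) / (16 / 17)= 493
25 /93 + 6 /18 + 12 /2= 614 /93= 6.60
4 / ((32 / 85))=85 / 8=10.62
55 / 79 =0.70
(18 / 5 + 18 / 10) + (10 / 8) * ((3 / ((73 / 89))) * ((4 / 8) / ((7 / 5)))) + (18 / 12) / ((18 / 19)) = 528343 / 61320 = 8.62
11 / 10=1.10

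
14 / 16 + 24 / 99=295 / 264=1.12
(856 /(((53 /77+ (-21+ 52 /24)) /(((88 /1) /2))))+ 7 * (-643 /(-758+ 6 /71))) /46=-933691163923 /20750875816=-45.00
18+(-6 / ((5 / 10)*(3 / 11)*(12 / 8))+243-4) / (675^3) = 16607531879 / 922640625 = 18.00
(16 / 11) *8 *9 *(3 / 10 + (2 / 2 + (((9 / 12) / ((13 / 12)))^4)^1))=251656128 / 1570855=160.20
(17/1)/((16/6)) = 51/8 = 6.38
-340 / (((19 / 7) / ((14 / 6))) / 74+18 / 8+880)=-0.39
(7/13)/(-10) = -7/130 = -0.05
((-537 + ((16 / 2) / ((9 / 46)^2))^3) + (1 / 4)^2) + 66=77609435764097 / 8503056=9127240.34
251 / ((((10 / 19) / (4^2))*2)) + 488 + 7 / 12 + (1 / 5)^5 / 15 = 806959379 / 187500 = 4303.78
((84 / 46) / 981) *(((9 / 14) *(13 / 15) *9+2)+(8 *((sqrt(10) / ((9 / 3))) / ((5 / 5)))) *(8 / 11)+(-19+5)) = -163 / 12535+896 *sqrt(10) / 248193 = -0.00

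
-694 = -694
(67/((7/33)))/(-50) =-2211/350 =-6.32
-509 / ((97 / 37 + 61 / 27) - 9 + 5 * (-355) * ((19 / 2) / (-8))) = -0.24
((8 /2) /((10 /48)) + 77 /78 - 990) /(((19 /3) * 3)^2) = -2.69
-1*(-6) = 6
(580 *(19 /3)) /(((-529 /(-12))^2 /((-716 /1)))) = -1353.39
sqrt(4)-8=-6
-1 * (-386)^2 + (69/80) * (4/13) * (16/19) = -184009784/1235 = -148995.78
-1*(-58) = 58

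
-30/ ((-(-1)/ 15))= -450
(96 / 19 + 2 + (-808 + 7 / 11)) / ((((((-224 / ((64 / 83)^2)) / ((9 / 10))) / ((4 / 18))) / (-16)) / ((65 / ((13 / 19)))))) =-48936960 / 75779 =-645.79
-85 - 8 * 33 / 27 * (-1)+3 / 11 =-7420 / 99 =-74.95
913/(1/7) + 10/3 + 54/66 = 211040/33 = 6395.15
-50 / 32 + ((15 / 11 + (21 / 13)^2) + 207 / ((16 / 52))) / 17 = 19338377 / 505648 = 38.24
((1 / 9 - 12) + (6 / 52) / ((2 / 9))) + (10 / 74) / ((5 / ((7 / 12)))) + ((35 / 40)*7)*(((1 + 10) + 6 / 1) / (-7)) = -908359 / 34632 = -26.23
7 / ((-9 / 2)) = -14 / 9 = -1.56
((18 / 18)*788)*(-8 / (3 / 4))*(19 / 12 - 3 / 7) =-611488 / 63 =-9706.16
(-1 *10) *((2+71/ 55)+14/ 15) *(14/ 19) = -19516/ 627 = -31.13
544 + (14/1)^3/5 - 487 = 3029/5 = 605.80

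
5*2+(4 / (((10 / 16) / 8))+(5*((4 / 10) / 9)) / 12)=16529 / 270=61.22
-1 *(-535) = 535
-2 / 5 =-0.40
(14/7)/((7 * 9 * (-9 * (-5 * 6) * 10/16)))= 8/42525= 0.00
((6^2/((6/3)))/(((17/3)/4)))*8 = 1728/17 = 101.65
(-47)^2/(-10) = -2209/10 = -220.90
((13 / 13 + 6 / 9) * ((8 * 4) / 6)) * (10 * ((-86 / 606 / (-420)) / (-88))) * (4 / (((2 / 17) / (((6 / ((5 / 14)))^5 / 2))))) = -5391762432 / 694375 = -7764.91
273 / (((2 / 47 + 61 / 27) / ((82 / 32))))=14203917 / 46736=303.92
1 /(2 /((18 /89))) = 9 /89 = 0.10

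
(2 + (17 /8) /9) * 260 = 10465 /18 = 581.39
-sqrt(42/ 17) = -sqrt(714)/ 17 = -1.57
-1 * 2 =-2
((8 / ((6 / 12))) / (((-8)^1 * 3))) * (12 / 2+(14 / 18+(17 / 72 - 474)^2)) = -1163595457 / 7776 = -149639.33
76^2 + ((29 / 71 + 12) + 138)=420775 / 71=5926.41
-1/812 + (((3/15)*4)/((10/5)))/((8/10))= 405/812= 0.50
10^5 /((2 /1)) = 50000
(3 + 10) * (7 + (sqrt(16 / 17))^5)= 13312 * sqrt(17) / 4913 + 91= 102.17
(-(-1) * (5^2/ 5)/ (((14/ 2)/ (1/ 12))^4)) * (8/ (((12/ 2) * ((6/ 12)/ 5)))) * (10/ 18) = 125/ 168031584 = 0.00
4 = 4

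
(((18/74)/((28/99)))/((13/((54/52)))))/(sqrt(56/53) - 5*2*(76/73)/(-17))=-16702066755/270561857384 + 4116636513*sqrt(742)/1082247429536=0.04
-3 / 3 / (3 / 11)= -3.67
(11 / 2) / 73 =11 / 146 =0.08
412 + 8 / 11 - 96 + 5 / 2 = 319.23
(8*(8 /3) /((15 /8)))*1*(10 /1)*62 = 63488 /9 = 7054.22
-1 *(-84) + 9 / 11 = 933 / 11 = 84.82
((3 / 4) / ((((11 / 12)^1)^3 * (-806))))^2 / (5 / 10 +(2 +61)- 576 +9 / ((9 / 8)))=-839808 / 290306907503041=-0.00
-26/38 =-13/19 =-0.68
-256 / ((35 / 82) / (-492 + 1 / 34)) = 175566592 / 595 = 295069.90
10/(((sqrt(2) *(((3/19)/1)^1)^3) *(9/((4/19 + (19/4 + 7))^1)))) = 182305 *sqrt(2)/108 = 2387.21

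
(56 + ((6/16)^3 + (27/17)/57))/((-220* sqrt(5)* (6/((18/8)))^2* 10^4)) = -16693893* sqrt(5)/23284940800000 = -0.00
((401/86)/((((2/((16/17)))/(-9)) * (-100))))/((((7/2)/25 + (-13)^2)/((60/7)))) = 144360/14424823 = 0.01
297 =297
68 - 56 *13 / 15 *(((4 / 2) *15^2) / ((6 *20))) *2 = -296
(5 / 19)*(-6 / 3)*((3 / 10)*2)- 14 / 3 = -284 / 57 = -4.98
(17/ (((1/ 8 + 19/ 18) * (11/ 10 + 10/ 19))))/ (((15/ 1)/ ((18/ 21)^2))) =10944/ 25235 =0.43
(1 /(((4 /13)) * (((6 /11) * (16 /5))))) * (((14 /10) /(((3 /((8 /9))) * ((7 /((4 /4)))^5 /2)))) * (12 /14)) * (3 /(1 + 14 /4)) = 143 /2722734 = 0.00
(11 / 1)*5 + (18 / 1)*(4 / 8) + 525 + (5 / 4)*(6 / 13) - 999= -409.42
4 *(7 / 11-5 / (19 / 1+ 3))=18 / 11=1.64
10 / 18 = 5 / 9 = 0.56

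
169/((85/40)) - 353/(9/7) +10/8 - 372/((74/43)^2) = -267588763/837828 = -319.38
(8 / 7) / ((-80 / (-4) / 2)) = 4 / 35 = 0.11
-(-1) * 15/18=0.83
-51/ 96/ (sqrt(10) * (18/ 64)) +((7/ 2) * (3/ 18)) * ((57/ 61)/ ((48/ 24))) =133/ 488- 17 * sqrt(10)/ 90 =-0.32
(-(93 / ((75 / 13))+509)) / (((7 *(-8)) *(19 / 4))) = 6564 / 3325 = 1.97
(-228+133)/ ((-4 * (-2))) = -95/ 8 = -11.88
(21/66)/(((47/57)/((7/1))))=2793/1034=2.70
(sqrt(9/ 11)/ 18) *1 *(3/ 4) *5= 0.19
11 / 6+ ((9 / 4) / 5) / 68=7507 / 4080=1.84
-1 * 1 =-1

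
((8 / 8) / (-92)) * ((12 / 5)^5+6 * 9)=-208791 / 143750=-1.45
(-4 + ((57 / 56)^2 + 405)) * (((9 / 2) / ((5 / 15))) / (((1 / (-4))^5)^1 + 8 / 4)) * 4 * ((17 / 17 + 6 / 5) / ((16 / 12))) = 1797375096 / 100303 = 17919.46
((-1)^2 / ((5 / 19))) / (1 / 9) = 171 / 5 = 34.20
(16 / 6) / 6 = 4 / 9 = 0.44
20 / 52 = 5 / 13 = 0.38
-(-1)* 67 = 67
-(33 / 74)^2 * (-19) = 20691 / 5476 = 3.78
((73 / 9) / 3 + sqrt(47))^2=146 * sqrt(47) / 27 + 39592 / 729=91.38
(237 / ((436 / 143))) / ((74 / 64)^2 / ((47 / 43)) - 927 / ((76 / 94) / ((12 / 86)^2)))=-14325596643072 / 3888677721491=-3.68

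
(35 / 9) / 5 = 7 / 9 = 0.78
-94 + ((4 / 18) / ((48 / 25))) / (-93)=-94.00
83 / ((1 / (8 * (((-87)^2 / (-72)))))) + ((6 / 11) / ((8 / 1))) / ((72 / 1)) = -73711967 / 1056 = -69803.00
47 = 47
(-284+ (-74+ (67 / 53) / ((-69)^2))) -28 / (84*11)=-993770728 / 2775663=-358.03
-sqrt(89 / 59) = -1.23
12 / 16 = 3 / 4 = 0.75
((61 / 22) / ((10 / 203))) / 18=12383 / 3960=3.13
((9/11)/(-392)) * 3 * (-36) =243/1078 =0.23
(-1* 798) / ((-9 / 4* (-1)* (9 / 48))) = -17024 / 9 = -1891.56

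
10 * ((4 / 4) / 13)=10 / 13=0.77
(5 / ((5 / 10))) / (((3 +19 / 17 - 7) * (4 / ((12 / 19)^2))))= -6120 / 17689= -0.35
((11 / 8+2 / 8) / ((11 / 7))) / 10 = 91 / 880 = 0.10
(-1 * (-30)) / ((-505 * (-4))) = 3 / 202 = 0.01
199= 199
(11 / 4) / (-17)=-11 / 68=-0.16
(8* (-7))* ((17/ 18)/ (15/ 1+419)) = -34/ 279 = -0.12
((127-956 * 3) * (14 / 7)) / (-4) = 2741 / 2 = 1370.50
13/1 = 13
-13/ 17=-0.76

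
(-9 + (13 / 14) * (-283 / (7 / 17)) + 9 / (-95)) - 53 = -6519687 / 9310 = -700.29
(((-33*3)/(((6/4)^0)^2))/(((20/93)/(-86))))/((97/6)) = 1187703/485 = 2448.87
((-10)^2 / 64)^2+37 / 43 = 36347 / 11008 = 3.30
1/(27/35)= 35/27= 1.30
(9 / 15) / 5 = 3 / 25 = 0.12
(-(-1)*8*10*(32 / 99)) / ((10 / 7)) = 1792 / 99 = 18.10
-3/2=-1.50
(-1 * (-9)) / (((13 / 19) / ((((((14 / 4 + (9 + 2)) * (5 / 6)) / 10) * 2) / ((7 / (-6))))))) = -4959 / 182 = -27.25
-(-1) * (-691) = -691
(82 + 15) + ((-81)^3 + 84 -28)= -531288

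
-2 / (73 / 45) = -90 / 73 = -1.23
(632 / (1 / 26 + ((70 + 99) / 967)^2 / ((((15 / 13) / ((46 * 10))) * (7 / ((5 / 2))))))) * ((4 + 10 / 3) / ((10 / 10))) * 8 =18930151175936 / 2239969009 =8451.08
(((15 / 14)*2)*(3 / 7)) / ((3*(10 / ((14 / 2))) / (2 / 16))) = 3 / 112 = 0.03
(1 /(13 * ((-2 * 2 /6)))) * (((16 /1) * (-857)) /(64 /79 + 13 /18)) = 29247696 /28327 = 1032.50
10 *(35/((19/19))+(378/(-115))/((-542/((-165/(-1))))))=360.01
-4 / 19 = -0.21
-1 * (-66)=66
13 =13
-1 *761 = -761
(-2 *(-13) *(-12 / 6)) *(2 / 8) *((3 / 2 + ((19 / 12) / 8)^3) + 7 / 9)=-26287183 / 884736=-29.71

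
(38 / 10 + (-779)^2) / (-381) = -1011408 / 635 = -1592.77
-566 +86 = -480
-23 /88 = -0.26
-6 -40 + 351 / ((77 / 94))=29452 / 77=382.49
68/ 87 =0.78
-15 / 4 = -3.75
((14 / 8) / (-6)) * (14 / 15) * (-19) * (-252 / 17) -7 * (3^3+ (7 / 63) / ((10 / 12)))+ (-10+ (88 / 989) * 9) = -69556166 / 252195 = -275.80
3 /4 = 0.75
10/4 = 5/2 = 2.50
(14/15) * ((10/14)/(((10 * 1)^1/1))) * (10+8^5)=10926/5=2185.20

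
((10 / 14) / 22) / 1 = 5 / 154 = 0.03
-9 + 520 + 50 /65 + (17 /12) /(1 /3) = 26833 /52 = 516.02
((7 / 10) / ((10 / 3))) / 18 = 7 / 600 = 0.01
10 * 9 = 90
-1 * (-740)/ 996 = 185/ 249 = 0.74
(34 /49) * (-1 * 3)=-2.08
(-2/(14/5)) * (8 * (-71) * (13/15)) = 351.62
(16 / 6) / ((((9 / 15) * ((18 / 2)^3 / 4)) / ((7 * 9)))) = 1120 / 729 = 1.54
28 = 28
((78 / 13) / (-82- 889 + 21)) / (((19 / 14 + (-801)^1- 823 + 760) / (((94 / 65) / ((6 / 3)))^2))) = 92778 / 24237029375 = 0.00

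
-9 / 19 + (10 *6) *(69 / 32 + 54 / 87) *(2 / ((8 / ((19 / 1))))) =13946103 / 17632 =790.95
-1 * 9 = -9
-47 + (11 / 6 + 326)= 1685 / 6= 280.83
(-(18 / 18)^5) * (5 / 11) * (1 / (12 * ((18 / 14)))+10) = -5435 / 1188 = -4.57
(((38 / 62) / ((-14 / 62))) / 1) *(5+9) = -38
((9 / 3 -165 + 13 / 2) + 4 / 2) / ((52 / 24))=-921 / 13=-70.85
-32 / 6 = -16 / 3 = -5.33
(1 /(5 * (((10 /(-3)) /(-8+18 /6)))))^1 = 3 /10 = 0.30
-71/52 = -1.37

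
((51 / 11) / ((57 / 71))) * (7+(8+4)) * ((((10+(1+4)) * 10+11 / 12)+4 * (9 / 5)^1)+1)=11523229 / 660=17459.44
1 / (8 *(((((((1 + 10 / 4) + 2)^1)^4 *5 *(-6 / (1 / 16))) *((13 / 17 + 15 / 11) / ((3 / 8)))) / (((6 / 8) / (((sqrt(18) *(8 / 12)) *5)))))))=-51 *sqrt(2) / 27122585600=-0.00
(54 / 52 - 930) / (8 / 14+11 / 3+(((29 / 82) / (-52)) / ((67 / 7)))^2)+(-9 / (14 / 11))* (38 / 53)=-604374360675440517 / 2694932956444855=-224.26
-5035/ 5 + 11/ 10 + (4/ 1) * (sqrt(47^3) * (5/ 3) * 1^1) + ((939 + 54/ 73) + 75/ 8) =-165813/ 2920 + 940 * sqrt(47)/ 3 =2091.32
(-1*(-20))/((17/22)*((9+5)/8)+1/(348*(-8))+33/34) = 8.61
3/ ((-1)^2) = 3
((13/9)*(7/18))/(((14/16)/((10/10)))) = 52/81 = 0.64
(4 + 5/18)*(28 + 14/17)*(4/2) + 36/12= 38189/153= 249.60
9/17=0.53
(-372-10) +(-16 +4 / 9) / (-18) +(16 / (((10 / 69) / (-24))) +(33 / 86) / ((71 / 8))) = -3747345284 / 1236465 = -3030.69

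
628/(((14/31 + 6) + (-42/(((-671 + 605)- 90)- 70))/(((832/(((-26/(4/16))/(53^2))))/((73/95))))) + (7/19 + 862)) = 4696400358560/6497335492277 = 0.72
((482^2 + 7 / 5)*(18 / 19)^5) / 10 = 1097486603568 / 61902475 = 17729.28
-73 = -73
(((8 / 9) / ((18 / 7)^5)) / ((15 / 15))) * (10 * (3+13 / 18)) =5630345 / 19131876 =0.29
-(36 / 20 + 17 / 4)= -121 / 20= -6.05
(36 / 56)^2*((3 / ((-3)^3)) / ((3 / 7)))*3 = -9 / 28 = -0.32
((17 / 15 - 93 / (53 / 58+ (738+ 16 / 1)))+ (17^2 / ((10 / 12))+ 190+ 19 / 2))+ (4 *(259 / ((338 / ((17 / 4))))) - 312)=612536296 / 2466555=248.34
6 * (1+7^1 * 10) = 426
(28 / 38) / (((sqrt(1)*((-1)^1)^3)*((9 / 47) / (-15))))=3290 / 57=57.72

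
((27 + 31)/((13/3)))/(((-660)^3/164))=-1189/155727000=-0.00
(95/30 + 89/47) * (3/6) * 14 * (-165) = -549395/94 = -5844.63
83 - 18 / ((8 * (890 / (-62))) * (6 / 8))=37028 / 445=83.21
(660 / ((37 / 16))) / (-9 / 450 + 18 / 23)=12144000 / 32449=374.25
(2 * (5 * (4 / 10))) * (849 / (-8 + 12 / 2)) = -1698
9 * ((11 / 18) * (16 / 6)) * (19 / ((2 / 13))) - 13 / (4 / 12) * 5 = 4849 / 3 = 1616.33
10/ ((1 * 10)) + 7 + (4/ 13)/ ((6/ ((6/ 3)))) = 8.10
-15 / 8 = -1.88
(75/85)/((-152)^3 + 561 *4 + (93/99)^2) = -3267/12994508399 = -0.00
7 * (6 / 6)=7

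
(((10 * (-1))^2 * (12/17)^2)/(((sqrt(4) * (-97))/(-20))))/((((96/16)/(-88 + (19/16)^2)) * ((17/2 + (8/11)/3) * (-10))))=54863325/64700164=0.85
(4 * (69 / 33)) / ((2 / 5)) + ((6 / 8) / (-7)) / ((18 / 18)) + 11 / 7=6891 / 308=22.37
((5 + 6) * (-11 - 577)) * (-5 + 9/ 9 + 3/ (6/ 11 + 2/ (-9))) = -273273/ 8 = -34159.12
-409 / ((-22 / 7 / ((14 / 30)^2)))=140287 / 4950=28.34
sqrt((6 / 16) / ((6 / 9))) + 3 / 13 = 51 / 52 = 0.98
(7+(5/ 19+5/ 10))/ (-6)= -295/ 228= -1.29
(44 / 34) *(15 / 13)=330 / 221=1.49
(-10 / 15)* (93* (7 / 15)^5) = -1.37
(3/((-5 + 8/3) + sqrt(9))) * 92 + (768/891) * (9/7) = 95890/231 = 415.11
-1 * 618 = -618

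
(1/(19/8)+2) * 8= 368/19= 19.37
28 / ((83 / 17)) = 476 / 83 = 5.73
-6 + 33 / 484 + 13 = 311 / 44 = 7.07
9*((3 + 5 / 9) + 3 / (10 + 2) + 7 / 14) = 155 / 4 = 38.75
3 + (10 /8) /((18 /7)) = 251 /72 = 3.49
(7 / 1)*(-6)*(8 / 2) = -168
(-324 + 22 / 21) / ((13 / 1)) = -6782 / 273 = -24.84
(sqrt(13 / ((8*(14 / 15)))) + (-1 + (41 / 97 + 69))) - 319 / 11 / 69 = sqrt(1365) / 28 + 455140 / 6693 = 69.32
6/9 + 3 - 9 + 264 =776/3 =258.67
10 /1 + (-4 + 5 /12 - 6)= 5 /12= 0.42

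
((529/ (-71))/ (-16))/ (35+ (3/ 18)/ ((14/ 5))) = 11109/ 836380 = 0.01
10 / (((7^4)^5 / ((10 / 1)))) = 100 / 79792266297612001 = 0.00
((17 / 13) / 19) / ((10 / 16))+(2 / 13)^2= 2148 / 16055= 0.13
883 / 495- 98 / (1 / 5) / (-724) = 440921 / 179190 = 2.46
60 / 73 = 0.82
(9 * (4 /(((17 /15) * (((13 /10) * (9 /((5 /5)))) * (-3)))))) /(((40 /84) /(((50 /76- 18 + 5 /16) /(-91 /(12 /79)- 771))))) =-1630755 /69035759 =-0.02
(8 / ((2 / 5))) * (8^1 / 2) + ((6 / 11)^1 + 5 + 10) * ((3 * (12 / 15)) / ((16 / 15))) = 5059 / 44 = 114.98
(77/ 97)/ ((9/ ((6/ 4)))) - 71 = -41245/ 582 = -70.87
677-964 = -287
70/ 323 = 0.22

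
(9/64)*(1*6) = 27/32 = 0.84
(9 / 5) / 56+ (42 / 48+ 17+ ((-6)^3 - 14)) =-212.09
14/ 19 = 0.74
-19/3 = -6.33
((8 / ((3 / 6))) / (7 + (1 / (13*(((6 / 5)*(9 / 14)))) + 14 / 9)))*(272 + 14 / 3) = 776880 / 1519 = 511.44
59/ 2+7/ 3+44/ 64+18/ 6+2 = 1801/ 48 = 37.52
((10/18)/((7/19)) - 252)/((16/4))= -62.62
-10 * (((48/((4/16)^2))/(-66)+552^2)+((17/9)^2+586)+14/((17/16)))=-46243050010/15147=-3052951.08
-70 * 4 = -280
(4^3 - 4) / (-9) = -20 / 3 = -6.67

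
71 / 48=1.48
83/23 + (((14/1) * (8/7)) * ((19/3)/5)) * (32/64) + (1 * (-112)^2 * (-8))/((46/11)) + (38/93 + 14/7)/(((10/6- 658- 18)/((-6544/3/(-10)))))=-74131852933/3090855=-23984.25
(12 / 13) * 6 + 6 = 150 / 13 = 11.54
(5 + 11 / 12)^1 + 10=191 / 12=15.92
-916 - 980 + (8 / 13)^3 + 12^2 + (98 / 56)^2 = -61470459 / 35152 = -1748.70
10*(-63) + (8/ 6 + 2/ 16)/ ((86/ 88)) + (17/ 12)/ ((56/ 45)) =-18128465/ 28896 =-627.37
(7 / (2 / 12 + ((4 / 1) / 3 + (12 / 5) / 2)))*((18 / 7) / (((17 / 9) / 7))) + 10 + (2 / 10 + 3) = 3222 / 85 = 37.91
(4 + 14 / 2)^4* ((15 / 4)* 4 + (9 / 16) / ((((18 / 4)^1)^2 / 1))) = 7920781 / 36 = 220021.69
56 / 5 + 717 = 3641 / 5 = 728.20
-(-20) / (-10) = -2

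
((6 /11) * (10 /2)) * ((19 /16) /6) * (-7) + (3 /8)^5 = -1359247 /360448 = -3.77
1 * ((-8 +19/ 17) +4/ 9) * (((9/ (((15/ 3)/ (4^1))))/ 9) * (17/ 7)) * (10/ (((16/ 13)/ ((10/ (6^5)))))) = -64025/ 489888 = -0.13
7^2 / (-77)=-7 / 11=-0.64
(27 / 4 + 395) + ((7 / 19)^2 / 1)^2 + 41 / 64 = 3356310377 / 8340544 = 402.41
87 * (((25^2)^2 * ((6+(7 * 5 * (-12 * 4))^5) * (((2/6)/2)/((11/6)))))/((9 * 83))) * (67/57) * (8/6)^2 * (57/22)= -27086193469439987856250000/90387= -299669127965747152314.49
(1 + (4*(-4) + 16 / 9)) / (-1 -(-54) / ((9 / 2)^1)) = -119 / 99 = -1.20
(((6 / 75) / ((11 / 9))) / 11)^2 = 324 / 9150625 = 0.00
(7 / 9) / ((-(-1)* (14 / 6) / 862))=862 / 3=287.33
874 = 874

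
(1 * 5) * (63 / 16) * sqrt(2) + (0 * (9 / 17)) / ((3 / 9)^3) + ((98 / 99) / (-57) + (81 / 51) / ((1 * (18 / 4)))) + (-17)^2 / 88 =2777905 / 767448 + 315 * sqrt(2) / 16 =31.46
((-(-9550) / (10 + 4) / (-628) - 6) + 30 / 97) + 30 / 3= 1374353 / 426412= 3.22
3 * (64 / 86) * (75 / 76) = 1800 / 817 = 2.20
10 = 10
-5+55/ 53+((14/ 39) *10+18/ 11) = 28736/ 22737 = 1.26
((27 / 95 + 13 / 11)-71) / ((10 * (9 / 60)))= -46.36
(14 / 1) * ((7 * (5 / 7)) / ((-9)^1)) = -70 / 9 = -7.78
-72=-72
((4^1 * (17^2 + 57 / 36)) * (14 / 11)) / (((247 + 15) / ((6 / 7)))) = 634 / 131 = 4.84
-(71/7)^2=-5041/49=-102.88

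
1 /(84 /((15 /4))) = 0.04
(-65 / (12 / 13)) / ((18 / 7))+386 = 77461 / 216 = 358.62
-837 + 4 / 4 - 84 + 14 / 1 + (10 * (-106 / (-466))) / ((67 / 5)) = -905.83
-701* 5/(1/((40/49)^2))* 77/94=-30844000/16121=-1913.28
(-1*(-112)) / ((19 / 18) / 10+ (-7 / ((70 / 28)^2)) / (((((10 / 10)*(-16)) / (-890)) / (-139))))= 4032 / 311753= 0.01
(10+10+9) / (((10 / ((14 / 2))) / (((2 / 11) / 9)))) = 203 / 495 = 0.41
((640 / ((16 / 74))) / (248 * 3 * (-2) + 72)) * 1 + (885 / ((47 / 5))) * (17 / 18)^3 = 416285105 / 5390712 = 77.22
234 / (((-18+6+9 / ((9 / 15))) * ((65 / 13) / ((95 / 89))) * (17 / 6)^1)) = 8892 / 1513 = 5.88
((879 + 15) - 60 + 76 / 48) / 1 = 10027 / 12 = 835.58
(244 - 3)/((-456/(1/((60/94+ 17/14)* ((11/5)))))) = -396445/3057252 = -0.13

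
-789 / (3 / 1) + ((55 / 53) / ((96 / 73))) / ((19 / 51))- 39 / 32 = -4222965 / 16112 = -262.10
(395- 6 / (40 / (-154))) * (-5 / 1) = -4181 / 2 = -2090.50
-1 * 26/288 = -13/144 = -0.09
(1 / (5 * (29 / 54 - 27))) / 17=-54 / 121465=-0.00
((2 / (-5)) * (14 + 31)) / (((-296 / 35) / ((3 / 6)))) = 315 / 296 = 1.06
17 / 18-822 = -14779 / 18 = -821.06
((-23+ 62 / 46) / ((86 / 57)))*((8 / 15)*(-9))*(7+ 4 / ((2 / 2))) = 3746952 / 4945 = 757.73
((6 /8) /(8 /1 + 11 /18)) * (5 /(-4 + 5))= 27 /62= 0.44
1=1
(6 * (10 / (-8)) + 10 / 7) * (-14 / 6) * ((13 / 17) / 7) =65 / 42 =1.55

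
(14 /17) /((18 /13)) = 91 /153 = 0.59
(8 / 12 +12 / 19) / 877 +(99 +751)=42490724 / 49989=850.00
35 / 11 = 3.18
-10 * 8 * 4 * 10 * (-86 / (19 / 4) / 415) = 220160 / 1577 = 139.61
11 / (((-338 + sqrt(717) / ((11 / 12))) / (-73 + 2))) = 25773 * sqrt(717) / 3430069 + 15970669 / 6860138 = 2.53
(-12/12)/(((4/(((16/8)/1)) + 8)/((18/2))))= -9/10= -0.90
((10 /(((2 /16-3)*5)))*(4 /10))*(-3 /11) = 96 /1265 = 0.08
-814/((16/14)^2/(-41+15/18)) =4806263/192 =25032.62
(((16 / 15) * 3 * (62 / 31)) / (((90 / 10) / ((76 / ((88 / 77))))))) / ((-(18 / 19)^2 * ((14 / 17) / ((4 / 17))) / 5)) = -54872 / 729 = -75.27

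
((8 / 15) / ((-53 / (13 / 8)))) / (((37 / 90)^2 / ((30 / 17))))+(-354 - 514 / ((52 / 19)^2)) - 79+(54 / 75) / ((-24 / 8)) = -502.03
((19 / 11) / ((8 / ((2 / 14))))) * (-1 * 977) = -18563 / 616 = -30.13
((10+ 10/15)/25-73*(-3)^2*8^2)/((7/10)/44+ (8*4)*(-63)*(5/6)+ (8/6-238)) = 277513984/12649895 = 21.94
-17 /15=-1.13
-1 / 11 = -0.09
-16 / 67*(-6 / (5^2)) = 96 / 1675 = 0.06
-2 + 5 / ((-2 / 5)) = -29 / 2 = -14.50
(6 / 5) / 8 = 3 / 20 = 0.15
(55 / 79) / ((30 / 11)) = 0.26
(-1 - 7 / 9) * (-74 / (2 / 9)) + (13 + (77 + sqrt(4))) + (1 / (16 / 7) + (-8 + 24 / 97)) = 1050215 / 1552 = 676.68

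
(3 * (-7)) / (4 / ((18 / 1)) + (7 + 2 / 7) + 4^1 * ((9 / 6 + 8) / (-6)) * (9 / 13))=-17199 / 2558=-6.72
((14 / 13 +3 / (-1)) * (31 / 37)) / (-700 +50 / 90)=1395 / 605579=0.00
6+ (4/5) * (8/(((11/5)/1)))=98/11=8.91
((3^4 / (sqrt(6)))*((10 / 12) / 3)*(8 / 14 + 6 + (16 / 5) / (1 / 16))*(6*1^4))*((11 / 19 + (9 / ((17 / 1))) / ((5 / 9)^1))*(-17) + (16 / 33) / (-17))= -4214153322*sqrt(6) / 124355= -83008.53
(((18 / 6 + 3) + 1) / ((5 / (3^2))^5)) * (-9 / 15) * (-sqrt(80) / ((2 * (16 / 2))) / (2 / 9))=11160261 * sqrt(5) / 125000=199.64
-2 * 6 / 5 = -12 / 5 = -2.40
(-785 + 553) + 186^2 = 34364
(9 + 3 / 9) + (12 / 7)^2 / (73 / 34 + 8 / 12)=437828 / 42189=10.38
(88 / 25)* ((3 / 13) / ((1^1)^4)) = 264 / 325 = 0.81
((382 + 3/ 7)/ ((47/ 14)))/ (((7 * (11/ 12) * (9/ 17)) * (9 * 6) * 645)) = 182036/ 189074655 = 0.00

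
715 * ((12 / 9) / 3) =2860 / 9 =317.78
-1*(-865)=865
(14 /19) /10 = 7 /95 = 0.07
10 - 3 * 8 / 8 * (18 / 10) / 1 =23 / 5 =4.60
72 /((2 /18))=648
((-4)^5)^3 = -1073741824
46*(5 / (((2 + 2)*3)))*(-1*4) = -230 / 3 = -76.67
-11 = -11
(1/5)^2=1/25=0.04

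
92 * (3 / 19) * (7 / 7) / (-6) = -46 / 19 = -2.42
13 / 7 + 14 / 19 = 345 / 133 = 2.59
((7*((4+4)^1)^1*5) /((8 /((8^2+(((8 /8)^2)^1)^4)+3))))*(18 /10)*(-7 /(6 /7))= -34986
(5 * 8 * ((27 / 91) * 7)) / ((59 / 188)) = 203040 / 767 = 264.72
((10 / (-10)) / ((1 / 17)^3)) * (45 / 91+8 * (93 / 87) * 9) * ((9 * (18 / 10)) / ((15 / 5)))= -27116119467 / 13195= -2055029.90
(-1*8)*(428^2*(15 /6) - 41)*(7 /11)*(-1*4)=9324896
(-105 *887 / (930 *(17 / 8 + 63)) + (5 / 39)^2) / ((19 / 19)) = -37371781 / 24565671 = -1.52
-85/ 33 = -2.58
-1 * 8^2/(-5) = 64/5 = 12.80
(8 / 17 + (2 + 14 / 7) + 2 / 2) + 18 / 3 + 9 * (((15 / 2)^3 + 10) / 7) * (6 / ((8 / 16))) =1588575 / 238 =6674.68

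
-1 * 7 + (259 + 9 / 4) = 254.25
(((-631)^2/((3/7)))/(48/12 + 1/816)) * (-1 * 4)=-3032394176/3265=-928757.79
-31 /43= -0.72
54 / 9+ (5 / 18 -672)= -11983 / 18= -665.72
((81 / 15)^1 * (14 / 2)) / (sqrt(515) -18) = 3402 / 955+189 * sqrt(515) / 955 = 8.05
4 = 4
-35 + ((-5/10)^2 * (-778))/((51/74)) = -16178/51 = -317.22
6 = 6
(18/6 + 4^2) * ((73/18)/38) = 73/36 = 2.03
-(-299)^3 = 26730899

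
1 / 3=0.33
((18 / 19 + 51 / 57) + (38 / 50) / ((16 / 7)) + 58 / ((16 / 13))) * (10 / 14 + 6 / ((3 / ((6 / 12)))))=1124031 / 13300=84.51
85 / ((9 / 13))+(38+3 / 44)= 63695 / 396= 160.85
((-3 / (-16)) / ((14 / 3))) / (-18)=-1 / 448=-0.00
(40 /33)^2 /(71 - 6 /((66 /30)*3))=1600 /76329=0.02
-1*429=-429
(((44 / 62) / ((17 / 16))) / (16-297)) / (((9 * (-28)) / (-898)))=-0.01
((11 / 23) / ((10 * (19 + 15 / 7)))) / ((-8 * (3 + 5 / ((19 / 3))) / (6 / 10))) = -1463 / 32678400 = -0.00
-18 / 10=-9 / 5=-1.80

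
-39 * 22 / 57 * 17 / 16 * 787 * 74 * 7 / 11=-45047093 / 76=-592724.91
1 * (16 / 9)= 1.78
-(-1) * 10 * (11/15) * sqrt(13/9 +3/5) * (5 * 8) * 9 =352 * sqrt(115) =3774.78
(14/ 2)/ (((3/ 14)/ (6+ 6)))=392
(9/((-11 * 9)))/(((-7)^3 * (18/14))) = 1/4851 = 0.00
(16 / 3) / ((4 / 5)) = 20 / 3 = 6.67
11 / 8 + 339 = 2723 / 8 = 340.38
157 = 157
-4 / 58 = -2 / 29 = -0.07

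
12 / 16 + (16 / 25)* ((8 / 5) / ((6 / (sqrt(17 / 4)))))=32* sqrt(17) / 375 + 3 / 4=1.10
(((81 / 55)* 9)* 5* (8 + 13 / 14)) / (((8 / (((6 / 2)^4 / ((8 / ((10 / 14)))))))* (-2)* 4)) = -36905625 / 551936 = -66.87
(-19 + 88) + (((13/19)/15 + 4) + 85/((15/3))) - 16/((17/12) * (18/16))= 387631/4845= 80.01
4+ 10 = 14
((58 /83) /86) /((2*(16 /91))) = 2639 /114208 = 0.02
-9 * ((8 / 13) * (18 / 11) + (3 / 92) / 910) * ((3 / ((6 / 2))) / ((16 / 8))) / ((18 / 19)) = -17620467 / 3683680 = -4.78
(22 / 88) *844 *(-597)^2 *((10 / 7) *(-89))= -66930046110 / 7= -9561435158.57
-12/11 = -1.09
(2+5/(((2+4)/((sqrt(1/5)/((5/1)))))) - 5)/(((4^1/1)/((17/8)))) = -51/32+17*sqrt(5)/960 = -1.55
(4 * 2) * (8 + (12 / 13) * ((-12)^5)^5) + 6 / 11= -1007384047761368776858971134962 / 143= -7044643690638942495517281000.00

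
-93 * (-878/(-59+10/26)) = -176917/127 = -1393.05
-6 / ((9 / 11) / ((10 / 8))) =-55 / 6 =-9.17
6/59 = 0.10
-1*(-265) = 265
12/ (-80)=-3/ 20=-0.15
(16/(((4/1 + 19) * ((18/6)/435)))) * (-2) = -4640/23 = -201.74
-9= -9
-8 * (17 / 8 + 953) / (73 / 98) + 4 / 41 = -30701246 / 2993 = -10257.68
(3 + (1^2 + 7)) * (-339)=-3729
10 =10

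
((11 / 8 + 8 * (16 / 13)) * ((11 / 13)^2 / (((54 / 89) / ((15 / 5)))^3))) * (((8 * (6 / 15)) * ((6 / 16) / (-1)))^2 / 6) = 33182185861 / 142365600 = 233.08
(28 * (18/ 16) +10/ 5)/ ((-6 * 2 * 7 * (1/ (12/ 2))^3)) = -603/ 7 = -86.14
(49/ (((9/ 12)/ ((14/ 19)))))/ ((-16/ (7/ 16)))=-2401/ 1824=-1.32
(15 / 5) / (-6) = -1 / 2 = -0.50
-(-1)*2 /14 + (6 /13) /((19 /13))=61 /133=0.46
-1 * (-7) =7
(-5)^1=-5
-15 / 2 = -7.50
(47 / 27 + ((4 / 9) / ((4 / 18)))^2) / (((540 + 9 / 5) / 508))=393700 / 73143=5.38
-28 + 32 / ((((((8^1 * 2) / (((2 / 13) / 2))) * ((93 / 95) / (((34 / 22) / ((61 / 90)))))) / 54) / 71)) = 363943036 / 270413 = 1345.88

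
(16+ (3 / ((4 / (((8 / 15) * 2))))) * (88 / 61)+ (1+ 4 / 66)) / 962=183331 / 9682530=0.02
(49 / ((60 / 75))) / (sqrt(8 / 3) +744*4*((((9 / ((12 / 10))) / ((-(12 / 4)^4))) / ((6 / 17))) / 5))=-0.40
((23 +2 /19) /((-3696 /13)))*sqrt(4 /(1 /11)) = -5707*sqrt(11) /35112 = -0.54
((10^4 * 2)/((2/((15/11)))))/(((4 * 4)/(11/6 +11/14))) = 15625/7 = 2232.14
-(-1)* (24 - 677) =-653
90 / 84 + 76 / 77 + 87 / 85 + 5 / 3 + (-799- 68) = -33860611 / 39270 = -862.25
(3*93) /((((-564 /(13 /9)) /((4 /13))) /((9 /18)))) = -31 /282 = -0.11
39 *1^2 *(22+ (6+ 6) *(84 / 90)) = 6474 / 5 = 1294.80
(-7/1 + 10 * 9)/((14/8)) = 332/7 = 47.43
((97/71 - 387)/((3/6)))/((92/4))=-54760/1633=-33.53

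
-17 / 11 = -1.55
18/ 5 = 3.60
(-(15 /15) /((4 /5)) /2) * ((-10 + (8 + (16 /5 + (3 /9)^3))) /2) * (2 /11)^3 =-167 /71874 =-0.00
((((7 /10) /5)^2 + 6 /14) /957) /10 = 0.00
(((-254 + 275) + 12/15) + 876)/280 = 4489/1400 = 3.21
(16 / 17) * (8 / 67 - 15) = -15952 / 1139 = -14.01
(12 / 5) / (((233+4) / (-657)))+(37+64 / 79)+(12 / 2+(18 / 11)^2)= 1903897 / 47795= 39.83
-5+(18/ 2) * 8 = 67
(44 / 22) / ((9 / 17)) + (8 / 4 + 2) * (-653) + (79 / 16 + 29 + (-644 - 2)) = -463721 / 144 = -3220.28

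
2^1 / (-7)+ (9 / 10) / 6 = -19 / 140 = -0.14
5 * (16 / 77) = 80 / 77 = 1.04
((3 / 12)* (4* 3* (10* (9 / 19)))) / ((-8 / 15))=-2025 / 76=-26.64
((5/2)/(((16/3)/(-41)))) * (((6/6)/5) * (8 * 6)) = -369/2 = -184.50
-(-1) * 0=0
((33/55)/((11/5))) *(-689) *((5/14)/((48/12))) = -10335/616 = -16.78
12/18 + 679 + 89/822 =558775/822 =679.77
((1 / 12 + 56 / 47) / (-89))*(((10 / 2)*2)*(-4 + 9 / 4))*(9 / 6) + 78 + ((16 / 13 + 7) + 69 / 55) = 4204473231 / 47853520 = 87.86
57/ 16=3.56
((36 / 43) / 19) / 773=36 / 631541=0.00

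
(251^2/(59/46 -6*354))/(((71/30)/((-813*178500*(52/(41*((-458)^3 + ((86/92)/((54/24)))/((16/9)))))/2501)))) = -4828769259968908800/502666744679706559907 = -0.01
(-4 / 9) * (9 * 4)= -16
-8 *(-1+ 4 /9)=40 /9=4.44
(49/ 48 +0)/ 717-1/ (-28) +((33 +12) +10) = 13259107/ 240912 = 55.04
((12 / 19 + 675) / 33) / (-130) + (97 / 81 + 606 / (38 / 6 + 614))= 750966001 / 372330270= 2.02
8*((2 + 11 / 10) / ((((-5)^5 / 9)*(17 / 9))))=-10044 / 265625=-0.04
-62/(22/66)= -186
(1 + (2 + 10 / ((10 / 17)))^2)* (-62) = -22444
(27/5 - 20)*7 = -511/5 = -102.20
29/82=0.35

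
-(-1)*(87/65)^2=7569/4225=1.79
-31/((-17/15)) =465/17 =27.35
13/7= 1.86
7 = 7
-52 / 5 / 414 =-26 / 1035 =-0.03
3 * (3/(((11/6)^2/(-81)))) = -26244/121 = -216.89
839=839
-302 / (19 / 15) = -4530 / 19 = -238.42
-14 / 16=-7 / 8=-0.88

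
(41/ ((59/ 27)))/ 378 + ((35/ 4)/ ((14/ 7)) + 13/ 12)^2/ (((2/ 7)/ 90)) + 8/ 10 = 1240423563/ 132160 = 9385.77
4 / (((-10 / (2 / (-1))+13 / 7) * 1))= 7 / 12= 0.58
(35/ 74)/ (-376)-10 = -278275/ 27824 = -10.00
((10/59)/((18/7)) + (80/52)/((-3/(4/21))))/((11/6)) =-3070/177177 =-0.02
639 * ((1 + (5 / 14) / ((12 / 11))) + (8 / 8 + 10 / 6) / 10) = 285207 / 280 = 1018.60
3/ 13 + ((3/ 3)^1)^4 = 16/ 13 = 1.23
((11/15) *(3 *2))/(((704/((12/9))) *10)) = 1/1200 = 0.00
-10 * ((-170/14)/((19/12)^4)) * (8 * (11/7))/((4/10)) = 3877632000/6385729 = 607.23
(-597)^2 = 356409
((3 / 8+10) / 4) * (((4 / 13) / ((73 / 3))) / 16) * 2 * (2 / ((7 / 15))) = 3735 / 212576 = 0.02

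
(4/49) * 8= 32/49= 0.65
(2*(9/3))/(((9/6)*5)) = 4/5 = 0.80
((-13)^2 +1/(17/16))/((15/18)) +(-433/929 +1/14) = 225009699/1105510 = 203.53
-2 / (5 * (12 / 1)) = -1 / 30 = -0.03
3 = 3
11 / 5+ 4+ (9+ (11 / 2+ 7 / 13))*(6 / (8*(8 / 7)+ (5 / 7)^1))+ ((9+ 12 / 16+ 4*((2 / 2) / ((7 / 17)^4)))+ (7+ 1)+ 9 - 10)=106902987 / 624260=171.25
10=10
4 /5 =0.80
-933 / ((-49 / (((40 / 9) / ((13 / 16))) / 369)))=199040 / 705159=0.28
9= 9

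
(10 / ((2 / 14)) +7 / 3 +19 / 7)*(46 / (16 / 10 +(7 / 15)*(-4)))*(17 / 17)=-90620 / 7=-12945.71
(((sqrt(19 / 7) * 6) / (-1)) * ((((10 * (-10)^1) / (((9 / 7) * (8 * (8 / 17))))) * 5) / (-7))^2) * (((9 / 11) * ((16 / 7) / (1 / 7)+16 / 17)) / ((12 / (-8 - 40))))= 796875 * sqrt(133) / 77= 119350.79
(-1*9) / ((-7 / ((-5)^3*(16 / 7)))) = -18000 / 49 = -367.35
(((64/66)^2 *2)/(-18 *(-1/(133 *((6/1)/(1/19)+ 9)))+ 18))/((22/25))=1744960/14698233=0.12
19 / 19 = 1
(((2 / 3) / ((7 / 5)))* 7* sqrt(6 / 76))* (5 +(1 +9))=25* sqrt(114) / 19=14.05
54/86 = 0.63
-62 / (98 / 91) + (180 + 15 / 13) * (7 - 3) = 60701 / 91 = 667.04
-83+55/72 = -5921/72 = -82.24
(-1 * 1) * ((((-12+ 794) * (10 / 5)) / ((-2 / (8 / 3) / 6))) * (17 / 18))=106352 / 9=11816.89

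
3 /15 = 1 /5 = 0.20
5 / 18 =0.28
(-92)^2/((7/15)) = 126960/7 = 18137.14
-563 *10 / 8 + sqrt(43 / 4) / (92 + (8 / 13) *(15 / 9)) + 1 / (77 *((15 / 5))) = -650261 / 924 + 39 *sqrt(43) / 7256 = -703.71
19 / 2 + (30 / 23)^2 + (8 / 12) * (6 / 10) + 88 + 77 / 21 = 1638863 / 15870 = 103.27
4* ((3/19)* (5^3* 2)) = 3000/19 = 157.89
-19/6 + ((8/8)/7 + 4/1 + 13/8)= 437/168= 2.60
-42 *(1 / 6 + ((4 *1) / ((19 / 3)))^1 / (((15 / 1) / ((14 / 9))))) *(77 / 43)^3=-1268705207 / 22659495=-55.99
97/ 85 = 1.14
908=908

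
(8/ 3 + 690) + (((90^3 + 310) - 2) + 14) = 730014.67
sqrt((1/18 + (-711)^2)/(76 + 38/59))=sqrt(1213848059221)/13566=81.21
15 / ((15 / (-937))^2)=877969 / 15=58531.27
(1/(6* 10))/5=1/300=0.00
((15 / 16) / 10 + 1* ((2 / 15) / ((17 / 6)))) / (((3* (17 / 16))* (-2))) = -383 / 17340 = -0.02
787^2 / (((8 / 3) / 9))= 2090370.38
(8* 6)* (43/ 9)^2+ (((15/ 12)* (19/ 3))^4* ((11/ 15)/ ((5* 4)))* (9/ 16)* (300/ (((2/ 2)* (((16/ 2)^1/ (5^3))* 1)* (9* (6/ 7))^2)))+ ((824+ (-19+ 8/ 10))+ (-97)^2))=76071774948203/ 4299816960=17691.86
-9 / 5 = -1.80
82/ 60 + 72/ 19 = 2939/ 570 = 5.16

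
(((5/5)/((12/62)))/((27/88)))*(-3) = -1364/27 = -50.52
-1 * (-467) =467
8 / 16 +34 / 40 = 27 / 20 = 1.35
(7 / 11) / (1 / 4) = 28 / 11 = 2.55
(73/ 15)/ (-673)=-73/ 10095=-0.01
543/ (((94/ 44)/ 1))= 11946/ 47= 254.17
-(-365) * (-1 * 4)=-1460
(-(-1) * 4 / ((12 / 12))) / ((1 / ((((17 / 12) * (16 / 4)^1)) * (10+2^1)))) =272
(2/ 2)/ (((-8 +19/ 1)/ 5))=0.45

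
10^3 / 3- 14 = 958 / 3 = 319.33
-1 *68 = -68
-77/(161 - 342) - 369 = -66712/181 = -368.57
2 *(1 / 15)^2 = 2 / 225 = 0.01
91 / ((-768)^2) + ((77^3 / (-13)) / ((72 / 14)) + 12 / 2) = -52312849249 / 7667712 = -6822.48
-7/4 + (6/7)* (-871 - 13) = -21265/28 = -759.46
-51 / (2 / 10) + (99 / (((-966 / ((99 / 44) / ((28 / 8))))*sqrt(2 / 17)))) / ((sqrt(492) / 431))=-255-42669*sqrt(4182) / 739312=-258.73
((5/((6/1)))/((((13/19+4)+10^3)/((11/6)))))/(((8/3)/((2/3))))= 1045/2748816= 0.00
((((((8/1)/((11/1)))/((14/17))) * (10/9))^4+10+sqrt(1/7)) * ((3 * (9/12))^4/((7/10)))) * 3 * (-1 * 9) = -170113822650675/15748562368 - 885735 * sqrt(7)/6272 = -11175.50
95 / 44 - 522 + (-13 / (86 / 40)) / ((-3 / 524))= 3043943 / 5676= 536.28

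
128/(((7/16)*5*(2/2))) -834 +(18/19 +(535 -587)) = -826.54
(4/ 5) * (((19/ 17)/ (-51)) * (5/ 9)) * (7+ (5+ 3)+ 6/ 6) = -1216/ 7803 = -0.16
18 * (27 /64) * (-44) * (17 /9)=-5049 /8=-631.12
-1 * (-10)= 10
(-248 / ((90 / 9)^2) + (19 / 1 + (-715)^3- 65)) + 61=-9138146562 / 25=-365525862.48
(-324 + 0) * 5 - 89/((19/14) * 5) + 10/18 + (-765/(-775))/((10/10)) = -1631.57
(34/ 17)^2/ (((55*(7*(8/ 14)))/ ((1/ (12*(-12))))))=-1/ 7920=-0.00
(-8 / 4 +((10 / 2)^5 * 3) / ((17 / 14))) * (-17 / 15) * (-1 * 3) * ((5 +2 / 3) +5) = 279927.47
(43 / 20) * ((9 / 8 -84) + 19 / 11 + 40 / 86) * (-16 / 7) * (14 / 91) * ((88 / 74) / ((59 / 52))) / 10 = 2442424 / 382025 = 6.39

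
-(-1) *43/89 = 43/89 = 0.48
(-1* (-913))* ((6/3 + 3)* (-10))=-45650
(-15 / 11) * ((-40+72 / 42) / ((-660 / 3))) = -201 / 847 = -0.24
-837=-837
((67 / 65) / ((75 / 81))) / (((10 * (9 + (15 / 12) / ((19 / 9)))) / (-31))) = -78926 / 219375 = -0.36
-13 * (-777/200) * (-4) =-10101/50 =-202.02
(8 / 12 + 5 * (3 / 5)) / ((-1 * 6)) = -11 / 18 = -0.61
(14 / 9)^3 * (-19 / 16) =-6517 / 1458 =-4.47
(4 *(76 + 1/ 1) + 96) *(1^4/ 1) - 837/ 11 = 3607/ 11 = 327.91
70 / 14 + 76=81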